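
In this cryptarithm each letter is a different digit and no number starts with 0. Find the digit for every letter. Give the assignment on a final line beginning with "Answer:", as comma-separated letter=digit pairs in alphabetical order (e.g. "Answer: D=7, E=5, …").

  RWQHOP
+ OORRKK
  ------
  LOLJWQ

Step 1. [col 1: P + K ≡ Q (mod 10)] column 1 (P + K ≡ Q (mod 10), carry-in 0) doesn't pin Q yet; pick Q=5 and continue. So Q=5.
Step 2. [col 1: P + K ≡ Q (mod 10)] several values work for P in column 1 (P + K ≡ Q (mod 10), carry-in 0); try P=1. So P=1.
Step 3. [col 1: P + K ≡ Q (mod 10)] column 1: given P=1, Q=5, carry-in 0, and digits 1,5 already taken and all letters distinct, P+K≡Q (mod 10) forces K=4. So K=4.
Step 4. [col 2: O + K ≡ W (mod 10)] no forcing yet in column 2 (carry-in 0); O=6 is free and consistent — try it ⇒ O=6.
Step 5. [col 2: O + K ≡ W (mod 10)] from column 2 (O=6, K=4, carry-in 0, digits 1,4,5,6 already taken and all letters distinct): W must equal 0. So W=0.
Step 6. [col 3: H + R ≡ J (mod 10)] column 3: given nothing yet, carry-in 1, and digits 0,1,4,5,6 already taken and all letters distinct, H+R≡J (mod 10) forces J=2. So J=2.
Step 7. [col 3: H + R ≡ J (mod 10)] column 3 (H + R ≡ J (mod 10), carry-in 1) doesn't pin R yet; pick R=3 and continue ⇒ R=3.
Step 8. [col 3: H + R ≡ J (mod 10)] from column 3 (R=3, J=2, carry-in 1, digits 0,1,2,3,4,5,6 already taken and all letters distinct): H must equal 8. So H=8.
Step 9. [col 4: Q + R ≡ L (mod 10)] column 4: given Q=5, R=3, carry-in 1, and digits 0,1,2,3,4,5,6,8 already taken and all letters distinct, Q+R≡L (mod 10) forces L=9. So L=9.

Answer: H=8, J=2, K=4, L=9, O=6, P=1, Q=5, R=3, W=0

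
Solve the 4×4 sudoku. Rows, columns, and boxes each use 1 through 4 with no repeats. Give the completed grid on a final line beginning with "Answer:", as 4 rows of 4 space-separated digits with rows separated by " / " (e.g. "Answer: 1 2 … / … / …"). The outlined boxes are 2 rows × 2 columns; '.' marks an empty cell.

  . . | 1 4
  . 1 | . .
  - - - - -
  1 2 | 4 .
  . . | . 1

Step 1. [r2c1∈{2,3,4}] in row 2, 4 fits only at r2c1, so r2c1=4.
Step 2. [r4c1∈{3}] r4c1 is down to just 3, so r4c1=3.
Step 3. [r2c3∈{2,3}] in col 3, 3 fits only at r2c3 ⇒ r2c3=3.
Step 4. [r1c1∈{2}] only 2 remains possible at r1c1. So r1c1=2.
Step 5. [r2c4∈{2}] r2c4 is down to just 2, so r2c4=2.
Step 6. [r3c4∈{3}] r3c4 has the single candidate 3. So r3c4=3.
Step 7. [r4c3∈{2}] r4c3 has the single candidate 2. So r4c3=2.
Step 8. [r4c2∈{4}] nothing but 4 survives at r4c2 ⇒ r4c2=4.
Step 9. [r1c2∈{3}] only 3 remains possible at r1c2, so r1c2=3.

Answer: 2 3 1 4 / 4 1 3 2 / 1 2 4 3 / 3 4 2 1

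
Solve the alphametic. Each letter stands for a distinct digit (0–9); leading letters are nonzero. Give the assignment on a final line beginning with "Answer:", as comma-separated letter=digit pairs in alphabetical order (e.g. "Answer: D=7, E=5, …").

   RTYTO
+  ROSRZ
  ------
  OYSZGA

Step 1. [col 1: O + Z ≡ A (mod 10)] O=1 is one option consistent with column 1 (O + Z ≡ A (mod 10), carry-in 0) — take it ⇒ O=1.
Step 2. [col 1: O + Z ≡ A (mod 10)] A=9 is one option consistent with column 1 (O + Z ≡ A (mod 10), carry-in 0) — take it ⇒ A=9.
Step 3. [col 1: O + Z ≡ A (mod 10)] in column 1 we have O+Z≡A with carry-in 0; given O=1, A=9 and digits 1,9 already taken and all letters distinct, that pins Z to 8 ⇒ Z=8.
Step 4. [col 2: T + R ≡ G (mod 10)] no forcing yet in column 2 (carry-in 0); R=6 is free and consistent — try it ⇒ R=6.
Step 5. [col 2: T + R ≡ G (mod 10)] column 2 (T + R ≡ G (mod 10), carry-in 0) doesn't pin T yet; pick T=4 and continue, so T=4.
Step 6. [col 2: T + R ≡ G (mod 10)] in column 2 we have T+R≡G with carry-in 0; given T=4, R=6 and digits 1,4,6,8,9 already taken and all letters distinct, that pins G to 0, so G=0.
Step 7. [col 3: Y + S ≡ Z (mod 10)] no forcing yet in column 3 (carry-in 1); Y=2 is free and consistent — try it, so Y=2.
Step 8. [col 3: Y + S ≡ Z (mod 10)] column 3 reads Y+S+carry(1)=Z with Y=2, Z=8; with digits 0,1,2,4,6,8,9 already taken and all letters distinct, the only value for S is 5 ⇒ S=5.

Answer: A=9, G=0, O=1, R=6, S=5, T=4, Y=2, Z=8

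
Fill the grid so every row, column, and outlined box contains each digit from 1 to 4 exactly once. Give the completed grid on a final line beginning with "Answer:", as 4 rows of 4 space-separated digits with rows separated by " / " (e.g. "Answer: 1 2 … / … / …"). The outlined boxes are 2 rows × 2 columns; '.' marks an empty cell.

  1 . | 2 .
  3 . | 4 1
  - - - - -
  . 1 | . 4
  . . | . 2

Step 1. [r4c2∈{3,4}] 3 has one home in col 2: r4c2. So r4c2=3.
Step 2. [r1c2∈{4}] r1c2's peers cover all but 4 ⇒ r1c2=4.
Step 3. [r1c4∈{3}] r1c4 has the single candidate 3, so r1c4=3.
Step 4. [r4c3∈{1}] r4c3's peers cover all but 1 ⇒ r4c3=1.
Step 5. [r3c1∈{2}] r3c1 has the single candidate 2, so r3c1=2.
Step 6. [r4c1∈{4}] r4c1 is down to just 4 ⇒ r4c1=4.
Step 7. [r3c3∈{3}] r3c3 is down to just 3. So r3c3=3.
Step 8. [r2c2∈{2}] only 2 remains possible at r2c2 ⇒ r2c2=2.

Answer: 1 4 2 3 / 3 2 4 1 / 2 1 3 4 / 4 3 1 2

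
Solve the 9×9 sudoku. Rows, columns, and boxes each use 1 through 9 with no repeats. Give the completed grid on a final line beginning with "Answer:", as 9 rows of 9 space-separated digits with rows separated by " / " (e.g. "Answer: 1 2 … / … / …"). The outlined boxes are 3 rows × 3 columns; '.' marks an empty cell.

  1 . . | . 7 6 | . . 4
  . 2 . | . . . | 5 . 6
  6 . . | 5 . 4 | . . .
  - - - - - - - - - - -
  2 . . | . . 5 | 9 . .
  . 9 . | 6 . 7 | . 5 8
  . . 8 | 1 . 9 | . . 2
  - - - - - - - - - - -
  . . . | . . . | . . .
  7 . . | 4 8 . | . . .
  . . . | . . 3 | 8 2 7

Step 1. [r9c4∈{9}] r9c4 has the single candidate 9 ⇒ r9c4=9.
Step 2. [r2c6∈{1,8}] r2c6 is the only open cell in col 6 admitting 8 ⇒ r2c6=8.
Step 3. [r2c4∈{3}] r2c4 has the single candidate 3, so r2c4=3.
Step 4. [r7c1∈{3,4,5,8,9}] across col 1, 8 lands solely at r7c1, so r7c1=8.
Step 5. [r2c1∈{4,9}] 9 has one home in col 1: r2c1 ⇒ r2c1=9.
Step 6. [r1c8∈{3,8,9}] in row 1, 9 fits only at r1c8. So r1c8=9.
Step 7. [r2c3∈{4,7}] 4 has one home in row 2: r2c3, so r2c3=4.
Step 8. [r2c8∈{1,7}] in row 2, 7 fits only at r2c8 ⇒ r2c8=7.
Step 9. [r6c7∈{3,4,6,7}] across col 7, 7 lands solely at r6c7 ⇒ r6c7=7.
Step 10. [r5c5∈{2,3,4}] in row 5, 2 fits only at r5c5, so r5c5=2.
Step 11. [r2c5∈{1}] only 1 remains possible at r2c5, so r2c5=1.
Step 12. [r3c8∈{1,3,8}] across col 8, 8 lands solely at r3c8, so r3c8=8.
Step 13. [r3c7∈{1,2,3}] in row 3, 2 fits only at r3c7. So r3c7=2.
Step 14. [r1c7∈{3}] r1c7's peers cover all but 3. So r1c7=3.
Step 15. [r1c3∈{5}] r1c3's peers cover all but 5 ⇒ r1c3=5.
Step 16. [r3c9∈{1}] only 1 remains possible at r3c9 ⇒ r3c9=1.
Step 17. [r4c9∈{3}] only 3 remains possible at r4c9, so r4c9=3.
Step 18. [r6c5∈{3,4}] 3 has one home in col 5: r6c5, so r6c5=3.
Step 19. [r5c1∈{3,4}] r5c1 is the only open cell in col 1 admitting 3 ⇒ r5c1=3.
Step 20. [r5c3∈{1}] r5c3 has the single candidate 1, so r5c3=1.
Step 21. [r9c3∈{6}] r9c3's peers cover all but 6, so r9c3=6.
Step 22. [r4c8∈{1,4,6}] in row 4, 1 fits only at r4c8 ⇒ r4c8=1.
Step 23. [r9c2∈{1,4,5}] row 9 places 1 nowhere but r9c2. So r9c2=1.
Step 24. [r6c8∈{4,6}] r6c8 is the only open cell in box 6 admitting 6, so r6c8=6.
Step 25. [r9c1∈{4,5}] row 9 places 4 nowhere but r9c1, so r9c1=4.
Step 26. [r8c8∈{3}] r8c8's peers cover all but 3 ⇒ r8c8=3.
Step 27. [r8c2∈{5}] r8c2's peers cover all but 5, so r8c2=5.
Step 28. [r4c3∈{7}] nothing but 7 survives at r4c3 ⇒ r4c3=7.
Step 29. [r8c9∈{9}] only 9 remains possible at r8c9. So r8c9=9.
Step 30. [r3c3∈{3}] only 3 remains possible at r3c3, so r3c3=3.
Step 31. [r8c7∈{1,6}] row 8 places 6 nowhere but r8c7. So r8c7=6.
Step 32. [r8c3∈{2}] nothing but 2 survives at r8c3. So r8c3=2.
Step 33. [r7c7∈{1,4}] 1 has one home in col 7: r7c7 ⇒ r7c7=1.
Step 34. [r7c9∈{5}] r7c9's peers cover all but 5 ⇒ r7c9=5.
Step 35. [r4c5∈{4}] r4c5 has the single candidate 4, so r4c5=4.
Step 36. [r1c4∈{2}] nothing but 2 survives at r1c4, so r1c4=2.
Step 37. [r7c2∈{3}] nothing but 3 survives at r7c2, so r7c2=3.
Step 38. [r9c5∈{5}] only 5 remains possible at r9c5, so r9c5=5.
Step 39. [r4c4∈{8}] r4c4 is down to just 8 ⇒ r4c4=8.
Step 40. [r7c6∈{2}] r7c6 is down to just 2, so r7c6=2.
Step 41. [r5c7∈{4}] nothing but 4 survives at r5c7, so r5c7=4.
Step 42. [r1c2∈{8}] r1c2 is down to just 8 ⇒ r1c2=8.
Step 43. [r6c2∈{4}] r6c2 has the single candidate 4, so r6c2=4.
Step 44. [r8c6∈{1}] r8c6 has the single candidate 1 ⇒ r8c6=1.
Step 45. [r3c2∈{7}] r3c2 is down to just 7 ⇒ r3c2=7.
Step 46. [r7c4∈{7}] only 7 remains possible at r7c4, so r7c4=7.
Step 47. [r7c8∈{4}] only 4 remains possible at r7c8 ⇒ r7c8=4.
Step 48. [r7c5∈{6}] r7c5 is down to just 6, so r7c5=6.
Step 49. [r7c3∈{9}] r7c3 is down to just 9. So r7c3=9.
Step 50. [r4c2∈{6}] r4c2's peers cover all but 6, so r4c2=6.
Step 51. [r6c1∈{5}] nothing but 5 survives at r6c1, so r6c1=5.
Step 52. [r3c5∈{9}] r3c5 is down to just 9 ⇒ r3c5=9.

Answer: 1 8 5 2 7 6 3 9 4 / 9 2 4 3 1 8 5 7 6 / 6 7 3 5 9 4 2 8 1 / 2 6 7 8 4 5 9 1 3 / 3 9 1 6 2 7 4 5 8 / 5 4 8 1 3 9 7 6 2 / 8 3 9 7 6 2 1 4 5 / 7 5 2 4 8 1 6 3 9 / 4 1 6 9 5 3 8 2 7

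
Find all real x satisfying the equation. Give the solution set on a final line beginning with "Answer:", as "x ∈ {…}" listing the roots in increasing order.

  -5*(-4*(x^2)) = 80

Step 1. [-5*(-4*(x^2)) = 80] -5 out front; divide by -5, so div: -4*(x^2) = -16.
Step 2. [-4*(x^2) = -16] -4 out front; divide by -4, so div: x^2 = 4.
Step 3. [x^2 = 4] √ both sides: 4 ≥ 0 gives two branches ⇒ sqrt: x = 2 or -2.

Answer: x ∈ {-2, 2}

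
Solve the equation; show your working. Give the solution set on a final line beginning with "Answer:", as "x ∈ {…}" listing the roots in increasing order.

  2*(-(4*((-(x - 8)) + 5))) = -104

Step 1. [2*(-(4*((-(x - 8)) + 5))) = -104] LHS = 2·(…); ÷2 both sides. So div: -(4*((-(x - 8)) + 5)) = -52.
Step 2. [-(4*((-(x - 8)) + 5)) = -52] flip signs both sides. So neg: 4*((-(x - 8)) + 5) = 52.
Step 3. [4*((-(x - 8)) + 5) = 52] LHS = 4·(…); ÷4 both sides ⇒ div: (-(x - 8)) + 5 = 13.
Step 4. [(-(x - 8)) + 5 = 13] peel the +5: subtract 5 from each side ⇒ sub: -(x - 8) = 8.
Step 5. [-(x - 8) = 8] flip signs both sides ⇒ neg: x - 8 = -8.
Step 6. [x - 8 = -8] peel the -8: add 8 from each side ⇒ sub: x = 0.

Answer: x ∈ {0}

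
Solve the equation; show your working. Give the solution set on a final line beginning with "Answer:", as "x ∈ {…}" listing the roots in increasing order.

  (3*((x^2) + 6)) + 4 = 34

Step 1. [(3*((x^2) + 6)) + 4 = 34] +4 is outermost — subtract 4 both sides ⇒ sub: 3*((x^2) + 6) = 30.
Step 2. [3*((x^2) + 6) = 30] 3·(inner) — divide through by 3 ⇒ div: (x^2) + 6 = 10.
Step 3. [(x^2) + 6 = 10] peel the +6: subtract 6 from each side. So sub: x^2 = 4.
Step 4. [x^2 = 4] √ both sides: 4 ≥ 0 gives two branches. So sqrt: x = 2 or -2.

Answer: x ∈ {-2, 2}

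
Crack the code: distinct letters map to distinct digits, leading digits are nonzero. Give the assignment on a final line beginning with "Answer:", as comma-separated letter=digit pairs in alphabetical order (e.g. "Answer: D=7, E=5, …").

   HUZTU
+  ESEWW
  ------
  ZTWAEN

Step 1. [Z] Z is the leading digit of a 6-digit sum of two 5-digit numbers; the final carry is exactly 1, so Z=1.
Step 2. [col 1: U + W ≡ N (mod 10)] no forcing yet in column 1 (carry-in 0); W=3 is free and consistent — try it, so W=3.
Step 3. [col 1: U + W ≡ N (mod 10)] U=7 is one option consistent with column 1 (U + W ≡ N (mod 10), carry-in 0) — take it ⇒ U=7.
Step 4. [col 1: U + W ≡ N (mod 10)] from column 1 (U=7, W=3, carry-in 0, digits 1,3,7 already taken and all letters distinct): N must equal 0, so N=0.
Step 5. [col 2: T + W ≡ E (mod 10)] no forcing yet in column 2 (carry-in 1); T=4 is free and consistent — try it. So T=4.
Step 6. [col 2: T + W ≡ E (mod 10)] column 2: given T=4, W=3, carry-in 1, and digits 0,1,3,4,7 already taken and all letters distinct, T+W≡E (mod 10) forces E=8. So E=8.
Step 7. [col 3: Z + E ≡ A (mod 10)] column 3 reads Z+E+carry(0)=A with Z=1, E=8; with digits 0,1,3,4,7,8 already taken and all letters distinct, the only value for A is 9, so A=9.
Step 8. [col 4: U + S ≡ W (mod 10)] from column 4 (U=7, W=3, carry-in 0, digits 0,1,3,4,7,8,9 already taken and all letters distinct): S must equal 6, so S=6.
Step 9. [col 5: H + E ≡ T (mod 10)] column 5: given E=8, T=4, carry-in 1, and digits 0,1,3,4,6,7,8,9 already taken and all letters distinct, H+E≡T (mod 10) forces H=5, so H=5.

Answer: A=9, E=8, H=5, N=0, S=6, T=4, U=7, W=3, Z=1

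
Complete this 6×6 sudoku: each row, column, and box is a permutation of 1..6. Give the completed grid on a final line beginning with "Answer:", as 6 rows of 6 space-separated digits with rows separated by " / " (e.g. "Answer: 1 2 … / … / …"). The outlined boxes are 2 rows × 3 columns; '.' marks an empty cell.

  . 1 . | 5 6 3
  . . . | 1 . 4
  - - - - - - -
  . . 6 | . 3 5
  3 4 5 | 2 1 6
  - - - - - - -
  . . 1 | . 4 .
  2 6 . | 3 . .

Step 1. [r1c3∈{2,4}] 2 has one home in row 1: r1c3, so r1c3=2.
Step 2. [r5c1∈{5}] r5c1 has the single candidate 5 ⇒ r5c1=5.
Step 3. [r2c2∈{3,5}] row 2 places 5 nowhere but r2c2. So r2c2=5.
Step 4. [r6c3∈{4}] only 4 remains possible at r6c3 ⇒ r6c3=4.
Step 5. [r3c1∈{1}] nothing but 1 survives at r3c1, so r3c1=1.
Step 6. [r2c3∈{3}] r2c3 has the single candidate 3. So r2c3=3.
Step 7. [r3c2∈{2}] r3c2 has the single candidate 2, so r3c2=2.
Step 8. [r5c6∈{2}] r5c6 has the single candidate 2, so r5c6=2.
Step 9. [r5c4∈{6}] r5c4 is down to just 6 ⇒ r5c4=6.
Step 10. [r5c2∈{3}] r5c2's peers cover all but 3. So r5c2=3.
Step 11. [r2c1∈{6}] r2c1 is down to just 6, so r2c1=6.
Step 12. [r3c4∈{4}] r3c4 has the single candidate 4 ⇒ r3c4=4.
Step 13. [r6c5∈{5}] r6c5 has the single candidate 5. So r6c5=5.
Step 14. [r1c1∈{4}] r1c1 has the single candidate 4. So r1c1=4.
Step 15. [r2c5∈{2}] r2c5 has the single candidate 2, so r2c5=2.
Step 16. [r6c6∈{1}] r6c6 is down to just 1. So r6c6=1.

Answer: 4 1 2 5 6 3 / 6 5 3 1 2 4 / 1 2 6 4 3 5 / 3 4 5 2 1 6 / 5 3 1 6 4 2 / 2 6 4 3 5 1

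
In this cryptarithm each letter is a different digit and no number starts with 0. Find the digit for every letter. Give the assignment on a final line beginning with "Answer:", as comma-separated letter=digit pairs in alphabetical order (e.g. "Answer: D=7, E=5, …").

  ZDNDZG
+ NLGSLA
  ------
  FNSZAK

Step 1. [col 1: G + A ≡ K (mod 10)] several values work for G in column 1 (G + A ≡ K (mod 10), carry-in 0); try G=3 ⇒ G=3.
Step 2. [col 1: G + A ≡ K (mod 10)] no forcing yet in column 1 (carry-in 0); A=7 is free and consistent — try it ⇒ A=7.
Step 3. [col 1: G + A ≡ K (mod 10)] column 1 reads G+A+carry(0)=K with G=3, A=7; with digits 3,7 already taken and all letters distinct, the only value for K is 0, so K=0.
Step 4. [col 2: Z + L ≡ A (mod 10)] no forcing yet in column 2 (carry-in 1); Z=4 is free and consistent — try it. So Z=4.
Step 5. [col 2: Z + L ≡ A (mod 10)] column 2: given Z=4, A=7, carry-in 1, and digits 0,3,4,7 already taken and all letters distinct, Z+L≡A (mod 10) forces L=2. So L=2.
Step 6. [col 3: D + S ≡ Z (mod 10)] column 3 (D + S ≡ Z (mod 10), carry-in 0) doesn't pin S yet; pick S=5 and continue. So S=5.
Step 7. [col 3: D + S ≡ Z (mod 10)] column 3: given S=5, Z=4, carry-in 0, and digits 0,2,3,4,5,7 already taken and all letters distinct, D+S≡Z (mod 10) forces D=9 ⇒ D=9.
Step 8. [col 4: N + G ≡ S (mod 10)] in column 4 we have N+G≡S with carry-in 1; given G=3, S=5 and digits 0,2,3,4,5,7,9 already taken and all letters distinct, that pins N to 1, so N=1.
Step 9. [col 6: Z + N ≡ F (mod 10)] in column 6 we have Z+N≡F with carry-in 1; given Z=4, N=1 and digits 0,1,2,3,4,5,7,9 already taken and all letters distinct, that pins F to 6, so F=6.

Answer: A=7, D=9, F=6, G=3, K=0, L=2, N=1, S=5, Z=4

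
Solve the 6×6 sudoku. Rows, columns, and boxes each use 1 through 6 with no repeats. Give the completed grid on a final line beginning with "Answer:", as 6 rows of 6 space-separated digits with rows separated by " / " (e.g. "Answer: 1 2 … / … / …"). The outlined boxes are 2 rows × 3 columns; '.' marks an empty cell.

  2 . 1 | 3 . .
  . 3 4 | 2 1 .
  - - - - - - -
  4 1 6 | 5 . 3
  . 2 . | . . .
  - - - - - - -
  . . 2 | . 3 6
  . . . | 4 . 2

Step 1. [r6c1∈{1,3,5,6}] r6c1 is the only open cell in row 6 admitting 1, so r6c1=1.
Step 2. [r5c1∈{5}] r5c1 has the single candidate 5, so r5c1=5.
Step 3. [r1c5∈{4,5,6}] 6 has one home in box 2: r1c5 ⇒ r1c5=6.
Step 4. [r1c6∈{4,5}] across row 1, 4 lands solely at r1c6 ⇒ r1c6=4.
Step 5. [r4c1∈{3}] nothing but 3 survives at r4c1. So r4c1=3.
Step 6. [r4c4∈{1,6}] row 4 places 6 nowhere but r4c4. So r4c4=6.
Step 7. [r5c4∈{1}] r5c4 has the single candidate 1, so r5c4=1.
Step 8. [r1c2∈{5}] r1c2's peers cover all but 5 ⇒ r1c2=5.
Step 9. [r4c5∈{4}] r4c5 is down to just 4 ⇒ r4c5=4.
Step 10. [r5c2∈{4}] only 4 remains possible at r5c2 ⇒ r5c2=4.
Step 11. [r6c5∈{5}] r6c5's peers cover all but 5, so r6c5=5.
Step 12. [r3c5∈{2}] only 2 remains possible at r3c5. So r3c5=2.
Step 13. [r6c2∈{6}] r6c2 has the single candidate 6. So r6c2=6.
Step 14. [r4c6∈{1}] r4c6 is down to just 1 ⇒ r4c6=1.
Step 15. [r2c1∈{6}] only 6 remains possible at r2c1, so r2c1=6.
Step 16. [r4c3∈{5}] only 5 remains possible at r4c3. So r4c3=5.
Step 17. [r2c6∈{5}] only 5 remains possible at r2c6. So r2c6=5.
Step 18. [r6c3∈{3}] only 3 remains possible at r6c3. So r6c3=3.

Answer: 2 5 1 3 6 4 / 6 3 4 2 1 5 / 4 1 6 5 2 3 / 3 2 5 6 4 1 / 5 4 2 1 3 6 / 1 6 3 4 5 2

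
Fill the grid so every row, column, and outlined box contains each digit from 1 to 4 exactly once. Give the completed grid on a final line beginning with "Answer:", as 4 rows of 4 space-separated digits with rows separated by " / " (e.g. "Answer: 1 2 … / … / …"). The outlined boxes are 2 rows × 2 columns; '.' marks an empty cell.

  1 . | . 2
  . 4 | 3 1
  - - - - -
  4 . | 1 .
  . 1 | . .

Step 1. [r4c1∈{2,3}] r4c1 is the only open cell in col 1 admitting 3, so r4c1=3.
Step 2. [r4c4∈{4}] r4c4 is down to just 4, so r4c4=4.
Step 3. [r4c3∈{2}] nothing but 2 survives at r4c3 ⇒ r4c3=2.
Step 4. [r3c2∈{2}] only 2 remains possible at r3c2 ⇒ r3c2=2.
Step 5. [r1c3∈{4}] r1c3 has the single candidate 4. So r1c3=4.
Step 6. [r2c1∈{2}] r2c1 is down to just 2. So r2c1=2.
Step 7. [r3c4∈{3}] r3c4 has the single candidate 3. So r3c4=3.
Step 8. [r1c2∈{3}] r1c2 has the single candidate 3, so r1c2=3.

Answer: 1 3 4 2 / 2 4 3 1 / 4 2 1 3 / 3 1 2 4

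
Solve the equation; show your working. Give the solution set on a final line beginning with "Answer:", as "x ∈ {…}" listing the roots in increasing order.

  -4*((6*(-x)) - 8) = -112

Step 1. [-4*((6*(-x)) - 8) = -112] LHS = -4·(…); ÷-4 both sides ⇒ div: (6*(-x)) - 8 = 28.
Step 2. [(6*(-x)) - 8 = 28] add 8: x sits inside (… - 8) ⇒ sub: 6*(-x) = 36.
Step 3. [6*(-x) = 36] leading coefficient 6: divide by 6 ⇒ div: -x = 6.
Step 4. [-x = 6] LHS negated; negate both sides ⇒ neg: x = -6.

Answer: x ∈ {-6}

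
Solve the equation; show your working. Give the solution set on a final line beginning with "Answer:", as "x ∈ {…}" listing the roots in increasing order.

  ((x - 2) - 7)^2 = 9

Step 1. [((x - 2) - 7)^2 = 9] 9 ≥ 0, LHS is (·)² — take ±√. So sqrt: (x - 2) - 7 = 3 or -3.
Step 2. [(x - 2) - 7 = 3 or -3] peel the -7: add 7 from each side ⇒ sub: x - 2 = 10 or 4.
Step 3. [x - 2 = 10 or 4] add 2: x sits inside (… - 2), so sub: x = 12 or 6.

Answer: x ∈ {6, 12}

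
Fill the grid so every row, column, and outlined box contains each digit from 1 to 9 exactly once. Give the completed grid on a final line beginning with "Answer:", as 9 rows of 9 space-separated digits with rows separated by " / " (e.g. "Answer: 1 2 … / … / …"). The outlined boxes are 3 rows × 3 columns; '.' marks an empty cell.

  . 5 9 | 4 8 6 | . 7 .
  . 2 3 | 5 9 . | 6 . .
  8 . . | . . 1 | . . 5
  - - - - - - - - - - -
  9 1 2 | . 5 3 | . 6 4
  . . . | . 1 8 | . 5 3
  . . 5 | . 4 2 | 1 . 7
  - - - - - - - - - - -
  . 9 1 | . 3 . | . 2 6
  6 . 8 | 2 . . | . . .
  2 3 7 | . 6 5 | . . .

Step 1. [r8c2∈{4}] only 4 remains possible at r8c2 ⇒ r8c2=4.
Step 2. [r8c6∈{7,9}] r8c6 is the only open cell in col 6 admitting 9, so r8c6=9.
Step 3. [r8c9∈{1}] r8c9 has the single candidate 1, so r8c9=1.
Step 4. [r8c5∈{7}] r8c5's peers cover all but 7, so r8c5=7.
Step 5. [r1c7∈{2,3}] 3 has one home in row 1: r1c7, so r1c7=3.
Step 6. [r2c8∈{1,4,8}] r2c8 is the only open cell in col 8 admitting 1 ⇒ r2c8=1.
Step 7. [r7c7∈{4,5,7,8}] 7 has one home in row 7: r7c7 ⇒ r7c7=7.
Step 8. [r2c1∈{4,7}] r2c1 is the only open cell in row 2 admitting 4, so r2c1=4.
Step 9. [r3c2∈{6,7}] in box 1, 7 fits only at r3c2, so r3c2=7.
Step 10. [r9c9∈{8,9}] r9c9 is the only open cell in col 9 admitting 9. So r9c9=9.
Step 11. [r5c2∈{6}] only 6 remains possible at r5c2, so r5c2=6.
Step 12. [r4c7∈{8}] r4c7 is down to just 8 ⇒ r4c7=8.
Step 13. [r6c8∈{9}] nothing but 9 survives at r6c8 ⇒ r6c8=9.
Step 14. [r9c8∈{4,8}] r9c8 is the only open cell in col 8 admitting 8, so r9c8=8.
Step 15. [r3c7∈{2,4,9}] in row 3, 9 fits only at r3c7, so r3c7=9.
Step 16. [r5c1∈{7}] r5c1 is down to just 7, so r5c1=7.
Step 17. [r2c9∈{8}] r2c9's peers cover all but 8. So r2c9=8.
Step 18. [r3c8∈{4}] only 4 remains possible at r3c8 ⇒ r3c8=4.
Step 19. [r3c3∈{6}] r3c3 has the single candidate 6, so r3c3=6.
Step 20. [r6c2∈{8}] r6c2 has the single candidate 8, so r6c2=8.
Step 21. [r3c5∈{2}] r3c5 has the single candidate 2, so r3c5=2.
Step 22. [r6c1∈{3}] r6c1 has the single candidate 3, so r6c1=3.
Step 23. [r7c6∈{4}] r7c6 has the single candidate 4 ⇒ r7c6=4.
Step 24. [r5c3∈{4}] nothing but 4 survives at r5c3 ⇒ r5c3=4.
Step 25. [r1c9∈{2}] r1c9's peers cover all but 2, so r1c9=2.
Step 26. [r7c4∈{8}] nothing but 8 survives at r7c4 ⇒ r7c4=8.
Step 27. [r8c7∈{5}] nothing but 5 survives at r8c7. So r8c7=5.
Step 28. [r2c6∈{7}] r2c6 is down to just 7. So r2c6=7.
Step 29. [r5c7∈{2}] r5c7 has the single candidate 2. So r5c7=2.
Step 30. [r9c4∈{1}] nothing but 1 survives at r9c4 ⇒ r9c4=1.
Step 31. [r6c4∈{6}] only 6 remains possible at r6c4. So r6c4=6.
Step 32. [r4c4∈{7}] r4c4's peers cover all but 7. So r4c4=7.
Step 33. [r9c7∈{4}] nothing but 4 survives at r9c7, so r9c7=4.
Step 34. [r7c1∈{5}] r7c1's peers cover all but 5, so r7c1=5.
Step 35. [r5c4∈{9}] r5c4's peers cover all but 9. So r5c4=9.
Step 36. [r3c4∈{3}] r3c4's peers cover all but 3 ⇒ r3c4=3.
Step 37. [r8c8∈{3}] r8c8 is down to just 3, so r8c8=3.
Step 38. [r1c1∈{1}] only 1 remains possible at r1c1. So r1c1=1.

Answer: 1 5 9 4 8 6 3 7 2 / 4 2 3 5 9 7 6 1 8 / 8 7 6 3 2 1 9 4 5 / 9 1 2 7 5 3 8 6 4 / 7 6 4 9 1 8 2 5 3 / 3 8 5 6 4 2 1 9 7 / 5 9 1 8 3 4 7 2 6 / 6 4 8 2 7 9 5 3 1 / 2 3 7 1 6 5 4 8 9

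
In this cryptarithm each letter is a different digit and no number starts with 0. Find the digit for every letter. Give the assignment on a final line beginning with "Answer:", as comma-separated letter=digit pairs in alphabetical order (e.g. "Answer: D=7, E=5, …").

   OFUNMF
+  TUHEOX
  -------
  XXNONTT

Step 1. [col 1: F + X ≡ T (mod 10)] no forcing yet in column 1 (carry-in 0); F=6 is free and consistent — try it, so F=6.
Step 2. [col 1: F + X ≡ T (mod 10)] T=7 is one option consistent with column 1 (F + X ≡ T (mod 10), carry-in 0) — take it. So T=7.
Step 3. [col 1: F + X ≡ T (mod 10)] in column 1 we have F+X≡T with carry-in 0; given F=6, T=7 and digits 6,7 already taken and all letters distinct, that pins X to 1, so X=1.
Step 4. [col 2: M + O ≡ T (mod 10)] O=3 is one option consistent with column 2 (M + O ≡ T (mod 10), carry-in 0) — take it, so O=3.
Step 5. [col 2: M + O ≡ T (mod 10)] column 2: given O=3, T=7, carry-in 0, and digits 1,3,6,7 already taken and all letters distinct, M+O≡T (mod 10) forces M=4. So M=4.
Step 6. [col 3: N + E ≡ N (mod 10)] from column 3 (nothing yet, carry-in 0, digits 1,3,4,6,7 already taken and all letters distinct): E must equal 0. So E=0.
Step 7. [col 3: N + E ≡ N (mod 10)] no forcing yet in column 3 (carry-in 0); N=2 is free and consistent — try it ⇒ N=2.
Step 8. [col 4: U + H ≡ O (mod 10)] column 4 (U + H ≡ O (mod 10), carry-in 0) doesn't pin U yet; pick U=5 and continue ⇒ U=5.
Step 9. [col 4: U + H ≡ O (mod 10)] from column 4 (U=5, O=3, carry-in 0, digits 0,1,2,3,4,5,6,7 already taken and all letters distinct): H must equal 8. So H=8.

Answer: E=0, F=6, H=8, M=4, N=2, O=3, T=7, U=5, X=1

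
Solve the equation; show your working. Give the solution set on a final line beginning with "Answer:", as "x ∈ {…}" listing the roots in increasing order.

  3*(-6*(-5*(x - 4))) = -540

Step 1. [3*(-6*(-5*(x - 4))) = -540] divide by the outer 3, so div: -6*(-5*(x - 4)) = -180.
Step 2. [-6*(-5*(x - 4)) = -180] -6 out front; divide by -6. So div: -5*(x - 4) = 30.
Step 3. [-5*(x - 4) = 30] LHS = -5·(…); ÷-5 both sides ⇒ div: x - 4 = -6.
Step 4. [x - 4 = -6] -4 is outermost — add 4 both sides ⇒ sub: x = -2.

Answer: x ∈ {-2}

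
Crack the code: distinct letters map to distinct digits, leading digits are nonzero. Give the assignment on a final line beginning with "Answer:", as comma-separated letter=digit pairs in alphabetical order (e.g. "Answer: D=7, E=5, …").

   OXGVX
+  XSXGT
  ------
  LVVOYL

Step 1. [col 1: X + T ≡ L (mod 10)] several values work for L in column 1 (X + T ≡ L (mod 10), carry-in 0); try L=1 ⇒ L=1.
Step 2. [col 1: X + T ≡ L (mod 10)] T=9 is one option consistent with column 1 (X + T ≡ L (mod 10), carry-in 0) — take it ⇒ T=9.
Step 3. [col 1: X + T ≡ L (mod 10)] in column 1 we have X+T≡L with carry-in 0; given T=9, L=1 and digits 1,9 already taken and all letters distinct, that pins X to 2. So X=2.
Step 4. [col 2: V + G ≡ Y (mod 10)] column 2 (V + G ≡ Y (mod 10), carry-in 1) doesn't pin Y yet; pick Y=6 and continue, so Y=6.
Step 5. [col 2: V + G ≡ Y (mod 10)] V=0 is one option consistent with column 2 (V + G ≡ Y (mod 10), carry-in 1) — take it. So V=0.
Step 6. [col 2: V + G ≡ Y (mod 10)] column 2 reads V+G+carry(1)=Y with V=0, Y=6; with digits 0,1,2,6,9 already taken and all letters distinct, the only value for G is 5, so G=5.
Step 7. [col 3: G + X ≡ O (mod 10)] from column 3 (G=5, X=2, carry-in 0, digits 0,1,2,5,6,9 already taken and all letters distinct): O must equal 7, so O=7.
Step 8. [col 4: X + S ≡ V (mod 10)] column 4 reads X+S+carry(0)=V with X=2, V=0; with digits 0,1,2,5,6,7,9 already taken and all letters distinct, the only value for S is 8, so S=8.

Answer: G=5, L=1, O=7, S=8, T=9, V=0, X=2, Y=6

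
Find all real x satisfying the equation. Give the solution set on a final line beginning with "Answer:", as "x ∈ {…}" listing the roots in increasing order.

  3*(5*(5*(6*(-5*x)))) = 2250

Step 1. [3*(5*(5*(6*(-5*x)))) = 2250] leading coefficient 3: divide by 3. So div: 5*(5*(6*(-5*x))) = 750.
Step 2. [5*(5*(6*(-5*x))) = 750] LHS = 5·(…); ÷5 both sides. So div: 5*(6*(-5*x)) = 150.
Step 3. [5*(6*(-5*x)) = 150] divide by the outer 5 ⇒ div: 6*(-5*x) = 30.
Step 4. [6*(-5*x) = 30] 6 out front; divide by 6. So div: -5*x = 5.
Step 5. [-5*x = 5] -5·(inner) — divide through by -5 ⇒ div: x = -1.

Answer: x ∈ {-1}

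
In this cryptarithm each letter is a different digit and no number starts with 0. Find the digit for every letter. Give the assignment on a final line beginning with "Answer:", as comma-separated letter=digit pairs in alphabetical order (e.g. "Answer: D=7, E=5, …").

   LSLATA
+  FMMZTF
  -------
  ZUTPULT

Step 1. [Z] Z is the leading digit of a 7-digit sum of two 6-digit numbers; the final carry is exactly 1. So Z=1.
Step 2. [col 1: A + F ≡ T (mod 10)] no forcing yet in column 1 (carry-in 0); T=4 is free and consistent — try it, so T=4.
Step 3. [col 1: A + F ≡ T (mod 10)] no forcing yet in column 1 (carry-in 0); A=6 is free and consistent — try it. So A=6.
Step 4. [col 1: A + F ≡ T (mod 10)] column 1 reads A+F+carry(0)=T with A=6, T=4; with digits 1,4,6 already taken and all letters distinct, the only value for F is 8. So F=8.
Step 5. [col 2: T + T ≡ L (mod 10)] in column 2 we have T+T≡L with carry-in 1; given T=4 and digits 1,4,6,8 already taken and all letters distinct, that pins L to 9. So L=9.
Step 6. [col 3: A + Z ≡ U (mod 10)] in column 3 we have A+Z≡U with carry-in 0; given A=6, Z=1 and digits 1,4,6,8,9 already taken and all letters distinct, that pins U to 7, so U=7.
Step 7. [col 4: L + M ≡ P (mod 10)] column 4: given L=9, carry-in 0, and digits 1,4,6,7,8,9 already taken and all letters distinct, L+M≡P (mod 10) forces P=2 ⇒ P=2.
Step 8. [col 4: L + M ≡ P (mod 10)] column 4: given L=9, P=2, carry-in 0, and digits 1,2,4,6,7,8,9 already taken and all letters distinct, L+M≡P (mod 10) forces M=3 ⇒ M=3.
Step 9. [col 5: S + M ≡ T (mod 10)] column 5: given M=3, T=4, carry-in 1, and digits 1,2,3,4,6,7,8,9 already taken and all letters distinct, S+M≡T (mod 10) forces S=0 ⇒ S=0.

Answer: A=6, F=8, L=9, M=3, P=2, S=0, T=4, U=7, Z=1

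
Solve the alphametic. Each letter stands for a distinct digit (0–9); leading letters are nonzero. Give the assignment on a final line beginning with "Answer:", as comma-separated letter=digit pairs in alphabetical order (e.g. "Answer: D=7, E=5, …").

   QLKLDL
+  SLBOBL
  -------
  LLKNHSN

Step 1. [col 1: L + L ≡ N (mod 10)] several values work for N in column 1 (L + L ≡ N (mod 10), carry-in 0); try N=2, so N=2.
Step 2. [col 1: L + L ≡ N (mod 10)] several values work for L in column 1 (L + L ≡ N (mod 10), carry-in 0); try L=1 ⇒ L=1.
Step 3. [col 2: D + B ≡ S (mod 10)] column 2 (D + B ≡ S (mod 10), carry-in 0) doesn't pin B yet; pick B=9 and continue, so B=9.
Step 4. [col 2: D + B ≡ S (mod 10)] several values work for S in column 2 (D + B ≡ S (mod 10), carry-in 0); try S=4. So S=4.
Step 5. [col 2: D + B ≡ S (mod 10)] from column 2 (B=9, S=4, carry-in 0, digits 1,2,4,9 already taken and all letters distinct): D must equal 5, so D=5.
Step 6. [col 3: L + O ≡ H (mod 10)] H=8 is one option consistent with column 3 (L + O ≡ H (mod 10), carry-in 1) — take it, so H=8.
Step 7. [col 3: L + O ≡ H (mod 10)] column 3 reads L+O+carry(1)=H with L=1, H=8; with digits 1,2,4,5,8,9 already taken and all letters distinct, the only value for O is 6. So O=6.
Step 8. [col 4: K + B ≡ N (mod 10)] in column 4 we have K+B≡N with carry-in 0; given B=9, N=2 and digits 1,2,4,5,6,8,9 already taken and all letters distinct, that pins K to 3, so K=3.
Step 9. [col 6: Q + S ≡ L (mod 10)] in column 6 we have Q+S≡L with carry-in 0; given S=4, L=1 and digits 1,2,3,4,5,6,8,9 already taken and all letters distinct, that pins Q to 7 ⇒ Q=7.

Answer: B=9, D=5, H=8, K=3, L=1, N=2, O=6, Q=7, S=4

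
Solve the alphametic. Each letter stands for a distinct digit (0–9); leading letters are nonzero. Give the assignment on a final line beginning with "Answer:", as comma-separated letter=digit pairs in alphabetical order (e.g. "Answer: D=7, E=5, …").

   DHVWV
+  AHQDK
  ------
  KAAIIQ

Step 1. [col 1: V + K ≡ Q (mod 10)] column 1 (V + K ≡ Q (mod 10), carry-in 0) doesn't pin K yet; pick K=1 and continue, so K=1.
Step 2. [col 1: V + K ≡ Q (mod 10)] several values work for Q in column 1 (V + K ≡ Q (mod 10), carry-in 0); try Q=6 ⇒ Q=6.
Step 3. [col 1: V + K ≡ Q (mod 10)] from column 1 (K=1, Q=6, carry-in 0, digits 1,6 already taken and all letters distinct): V must equal 5 ⇒ V=5.
Step 4. [col 2: W + D ≡ I (mod 10)] I=2 is one option consistent with column 2 (W + D ≡ I (mod 10), carry-in 0) — take it ⇒ I=2.
Step 5. [col 2: W + D ≡ I (mod 10)] several values work for D in column 2 (W + D ≡ I (mod 10), carry-in 0); try D=9. So D=9.
Step 6. [col 2: W + D ≡ I (mod 10)] column 2: given D=9, I=2, carry-in 0, and digits 1,2,5,6,9 already taken and all letters distinct, W+D≡I (mod 10) forces W=3. So W=3.
Step 7. [col 4: H + H ≡ A (mod 10)] column 4: given nothing yet, carry-in 1, and digits 1,2,3,5,6,9 already taken and all letters distinct, H+H≡A (mod 10) forces A=7, so A=7.
Step 8. [col 4: H + H ≡ A (mod 10)] column 4 reads H+H+carry(1)=A with A=7; with digits 1,2,3,5,6,7,9 already taken and all letters distinct, the only value for H is 8, so H=8.

Answer: A=7, D=9, H=8, I=2, K=1, Q=6, V=5, W=3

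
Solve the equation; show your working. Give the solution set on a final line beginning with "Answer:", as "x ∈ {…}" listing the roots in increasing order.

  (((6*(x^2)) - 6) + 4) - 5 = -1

Step 1. [(((6*(x^2)) - 6) + 4) - 5 = -1] add 5: x sits inside (… - 5). So sub: ((6*(x^2)) - 6) + 4 = 4.
Step 2. [((6*(x^2)) - 6) + 4 = 4] 4 comes off first (subtract 4), so sub: (6*(x^2)) - 6 = 0.
Step 3. [(6*(x^2)) - 6 = 0] add 6: x sits inside (… - 6), so sub: 6*(x^2) = 6.
Step 4. [6*(x^2) = 6] divide by the outer 6, so div: x^2 = 1.
Step 5. [x^2 = 1] √ both sides: 1 ≥ 0 gives two branches ⇒ sqrt: x = 1 or -1.

Answer: x ∈ {-1, 1}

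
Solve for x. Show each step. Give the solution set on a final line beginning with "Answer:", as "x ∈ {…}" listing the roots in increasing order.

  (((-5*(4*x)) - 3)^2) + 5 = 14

Step 1. [(((-5*(4*x)) - 3)^2) + 5 = 14] peel the +5: subtract 5 from each side. So sub: ((-5*(4*x)) - 3)^2 = 9.
Step 2. [((-5*(4*x)) - 3)^2 = 9] 9 ≥ 0, LHS is (·)² — take ±√. So sqrt: (-5*(4*x)) - 3 = 3 or -3.
Step 3. [(-5*(4*x)) - 3 = 3 or -3] peel the -3: add 3 from each side ⇒ sub: -5*(4*x) = 6 or 0.
Step 4. [-5*(4*x) = 6 or 0] divide by the outer -5, so div: 4*x = -6/5 or 0.
Step 5. [4*x = -6/5 or 0] divide by the outer 4 ⇒ div: x = -3/10 or 0.

Answer: x ∈ {-3/10, 0}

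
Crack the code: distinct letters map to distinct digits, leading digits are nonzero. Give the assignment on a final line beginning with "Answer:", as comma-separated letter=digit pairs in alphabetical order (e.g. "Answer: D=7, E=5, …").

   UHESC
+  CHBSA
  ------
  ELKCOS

Step 1. [col 1: C + A ≡ S (mod 10)] several values work for S in column 1 (C + A ≡ S (mod 10), carry-in 0); try S=4 ⇒ S=4.
Step 2. [E] the sum has 6 digits but both addends have 5; that extra leading digit E is the final carry, namely 1 ⇒ E=1.
Step 3. [col 1: C + A ≡ S (mod 10)] C=8 is one option consistent with column 1 (C + A ≡ S (mod 10), carry-in 0) — take it ⇒ C=8.
Step 4. [col 1: C + A ≡ S (mod 10)] in column 1 we have C+A≡S with carry-in 0; given C=8, S=4 and digits 1,4,8 already taken and all letters distinct, that pins A to 6, so A=6.
Step 5. [col 2: S + S ≡ O (mod 10)] column 2 reads S+S+carry(1)=O with S=4; with digits 1,4,6,8 already taken and all letters distinct, the only value for O is 9. So O=9.
Step 6. [col 3: E + B ≡ C (mod 10)] in column 3 we have E+B≡C with carry-in 0; given E=1, C=8 and digits 1,4,6,8,9 already taken and all letters distinct, that pins B to 7 ⇒ B=7.
Step 7. [col 4: H + H ≡ K (mod 10)] from column 4 (nothing yet, carry-in 0, digits 1,4,6,7,8,9 already taken and all letters distinct): H must equal 5, so H=5.
Step 8. [col 4: H + H ≡ K (mod 10)] column 4 reads H+H+carry(0)=K with H=5; with digits 1,4,5,6,7,8,9 already taken and all letters distinct, the only value for K is 0. So K=0.
Step 9. [col 5: U + C ≡ L (mod 10)] column 5 reads U+C+carry(1)=L with C=8; with digits 0,1,4,5,6,7,8,9 already taken and all letters distinct, the only value for U is 3 ⇒ U=3.
Step 10. [col 5: U + C ≡ L (mod 10)] column 5 reads U+C+carry(1)=L with U=3, C=8; with digits 0,1,3,4,5,6,7,8,9 already taken and all letters distinct, the only value for L is 2 ⇒ L=2.

Answer: A=6, B=7, C=8, E=1, H=5, K=0, L=2, O=9, S=4, U=3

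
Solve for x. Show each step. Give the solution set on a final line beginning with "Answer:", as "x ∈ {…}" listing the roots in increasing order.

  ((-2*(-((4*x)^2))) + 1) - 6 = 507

Step 1. [((-2*(-((4*x)^2))) + 1) - 6 = 507] peel the -6: add 6 from each side, so sub: (-2*(-((4*x)^2))) + 1 = 513.
Step 2. [(-2*(-((4*x)^2))) + 1 = 513] subtract 1: x sits inside (… + 1). So sub: -2*(-((4*x)^2)) = 512.
Step 3. [-2*(-((4*x)^2)) = 512] leading coefficient -2: divide by -2 ⇒ div: -((4*x)^2) = -256.
Step 4. [-((4*x)^2) = -256] LHS negated; negate both sides, so neg: (4*x)^2 = 256.
Step 5. [(4*x)^2 = 256] √ both sides: 256 ≥ 0 gives two branches ⇒ sqrt: 4*x = 16 or -16.
Step 6. [4*x = 16 or -16] 4 out front; divide by 4, so div: x = 4 or -4.

Answer: x ∈ {-4, 4}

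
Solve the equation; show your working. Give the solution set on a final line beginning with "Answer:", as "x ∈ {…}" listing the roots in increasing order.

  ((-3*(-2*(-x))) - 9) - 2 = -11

Step 1. [((-3*(-2*(-x))) - 9) - 2 = -11] -2 is outermost — add 2 both sides, so sub: (-3*(-2*(-x))) - 9 = -9.
Step 2. [(-3*(-2*(-x))) - 9 = -9] peel the -9: add 9 from each side ⇒ sub: -3*(-2*(-x)) = 0.
Step 3. [-3*(-2*(-x)) = 0] -3 out front; divide by -3 ⇒ div: -2*(-x) = 0.
Step 4. [-2*(-x) = 0] LHS = -2·(…); ÷-2 both sides ⇒ div: -x = 0.
Step 5. [-x = 0] leading − — multiply by −1 ⇒ neg: x = 0.

Answer: x ∈ {0}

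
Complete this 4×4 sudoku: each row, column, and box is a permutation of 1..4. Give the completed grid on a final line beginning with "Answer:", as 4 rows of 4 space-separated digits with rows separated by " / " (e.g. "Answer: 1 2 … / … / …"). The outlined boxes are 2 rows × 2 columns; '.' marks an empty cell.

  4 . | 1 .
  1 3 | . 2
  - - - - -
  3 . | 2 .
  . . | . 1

Step 1. [r3c4∈{4}] only 4 remains possible at r3c4, so r3c4=4.
Step 2. [r4c2∈{2,4}] across row 4, 4 lands solely at r4c2. So r4c2=4.
Step 3. [r4c1∈{2}] r4c1 is down to just 2, so r4c1=2.
Step 4. [r2c3∈{4}] nothing but 4 survives at r2c3, so r2c3=4.
Step 5. [r1c4∈{3}] only 3 remains possible at r1c4, so r1c4=3.
Step 6. [r3c2∈{1}] r3c2 is down to just 1, so r3c2=1.
Step 7. [r4c3∈{3}] r4c3 is down to just 3, so r4c3=3.
Step 8. [r1c2∈{2}] only 2 remains possible at r1c2 ⇒ r1c2=2.

Answer: 4 2 1 3 / 1 3 4 2 / 3 1 2 4 / 2 4 3 1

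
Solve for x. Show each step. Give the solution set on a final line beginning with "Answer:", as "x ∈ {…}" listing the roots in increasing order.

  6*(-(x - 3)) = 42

Step 1. [6*(-(x - 3)) = 42] leading coefficient 6: divide by 6 ⇒ div: -(x - 3) = 7.
Step 2. [-(x - 3) = 7] LHS negated; negate both sides ⇒ neg: x - 3 = -7.
Step 3. [x - 3 = -7] add 3: x sits inside (… - 3). So sub: x = -4.

Answer: x ∈ {-4}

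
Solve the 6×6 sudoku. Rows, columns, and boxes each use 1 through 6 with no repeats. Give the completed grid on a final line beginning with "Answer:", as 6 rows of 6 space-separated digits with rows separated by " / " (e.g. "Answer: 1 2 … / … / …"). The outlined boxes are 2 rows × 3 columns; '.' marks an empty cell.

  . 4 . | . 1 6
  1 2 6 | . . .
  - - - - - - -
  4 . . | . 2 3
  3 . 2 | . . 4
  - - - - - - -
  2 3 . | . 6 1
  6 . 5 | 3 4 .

Step 1. [r5c4∈{5}] r5c4 is down to just 5. So r5c4=5.
Step 2. [r3c2∈{1,5,6}] 5 has one home in row 3: r3c2 ⇒ r3c2=5.
Step 3. [r4c2∈{1,6}] r4c2 is the only open cell in col 2 admitting 6. So r4c2=6.
Step 4. [r2c6∈{5}] r2c6's peers cover all but 5 ⇒ r2c6=5.
Step 5. [r3c3∈{1}] only 1 remains possible at r3c3 ⇒ r3c3=1.
Step 6. [r1c1∈{5}] r1c1 has the single candidate 5, so r1c1=5.
Step 7. [r6c2∈{1}] r6c2 has the single candidate 1, so r6c2=1.
Step 8. [r5c3∈{4}] r5c3's peers cover all but 4, so r5c3=4.
Step 9. [r4c4∈{1}] nothing but 1 survives at r4c4. So r4c4=1.
Step 10. [r1c3∈{3}] r1c3 has the single candidate 3 ⇒ r1c3=3.
Step 11. [r4c5∈{5}] nothing but 5 survives at r4c5 ⇒ r4c5=5.
Step 12. [r1c4∈{2}] only 2 remains possible at r1c4 ⇒ r1c4=2.
Step 13. [r2c4∈{4}] r2c4 is down to just 4. So r2c4=4.
Step 14. [r3c4∈{6}] r3c4 is down to just 6. So r3c4=6.
Step 15. [r2c5∈{3}] r2c5's peers cover all but 3 ⇒ r2c5=3.
Step 16. [r6c6∈{2}] r6c6's peers cover all but 2, so r6c6=2.

Answer: 5 4 3 2 1 6 / 1 2 6 4 3 5 / 4 5 1 6 2 3 / 3 6 2 1 5 4 / 2 3 4 5 6 1 / 6 1 5 3 4 2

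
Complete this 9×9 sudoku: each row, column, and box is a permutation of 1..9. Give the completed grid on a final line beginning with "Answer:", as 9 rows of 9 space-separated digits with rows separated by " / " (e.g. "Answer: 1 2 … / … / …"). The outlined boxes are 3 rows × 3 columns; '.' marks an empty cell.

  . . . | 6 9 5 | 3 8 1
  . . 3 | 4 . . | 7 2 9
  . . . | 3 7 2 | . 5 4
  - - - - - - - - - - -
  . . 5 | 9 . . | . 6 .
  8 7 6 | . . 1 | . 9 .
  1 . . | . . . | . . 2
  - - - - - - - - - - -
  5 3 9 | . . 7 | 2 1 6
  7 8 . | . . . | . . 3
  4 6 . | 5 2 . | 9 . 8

Step 1. [r6c3∈{4}] r6c3's peers cover all but 4, so r6c3=4.
Step 2. [r5c5∈{3,4,5}] in row 5, 3 fits only at r5c5 ⇒ r5c5=3.
Step 3. [r7c5∈{4,8}] r7c5 is the only open cell in row 7 admitting 4, so r7c5=4.
Step 4. [r4c5∈{8}] only 8 remains possible at r4c5 ⇒ r4c5=8.
Step 5. [r1c1∈{2}] nothing but 2 survives at r1c1 ⇒ r1c1=2.
Step 6. [r8c7∈{4,5}] across row 8, 5 lands solely at r8c7. So r8c7=5.
Step 7. [r2c5∈{1}] r2c5 is down to just 1. So r2c5=1.
Step 8. [r6c6∈{6}] only 6 remains possible at r6c6 ⇒ r6c6=6.
Step 9. [r3c2∈{1,9}] r3c2 is the only open cell in col 2 admitting 1. So r3c2=1.
Step 10. [r2c1∈{6}] r2c1's peers cover all but 6. So r2c1=6.
Step 11. [r4c7∈{1,4}] 1 has one home in row 4: r4c7 ⇒ r4c7=1.
Step 12. [r6c8∈{3,7}] in row 6, 3 fits only at r6c8 ⇒ r6c8=3.
Step 13. [r9c3∈{1}] nothing but 1 survives at r9c3. So r9c3=1.
Step 14. [r8c4∈{1}] r8c4's peers cover all but 1 ⇒ r8c4=1.
Step 15. [r5c4∈{2}] nothing but 2 survives at r5c4, so r5c4=2.
Step 16. [r8c8∈{4}] r8c8 has the single candidate 4 ⇒ r8c8=4.
Step 17. [r6c7∈{8}] r6c7's peers cover all but 8 ⇒ r6c7=8.
Step 18. [r5c7∈{4}] r5c7 has the single candidate 4 ⇒ r5c7=4.
Step 19. [r5c9∈{5}] only 5 remains possible at r5c9, so r5c9=5.
Step 20. [r9c6∈{3}] r9c6 has the single candidate 3, so r9c6=3.
Step 21. [r1c3∈{7}] r1c3 is down to just 7. So r1c3=7.
Step 22. [r9c8∈{7}] r9c8 has the single candidate 7, so r9c8=7.
Step 23. [r6c4∈{7}] only 7 remains possible at r6c4. So r6c4=7.
Step 24. [r8c6∈{9}] r8c6's peers cover all but 9, so r8c6=9.
Step 25. [r1c2∈{4}] r1c2 has the single candidate 4. So r1c2=4.
Step 26. [r4c1∈{3}] only 3 remains possible at r4c1 ⇒ r4c1=3.
Step 27. [r8c5∈{6}] only 6 remains possible at r8c5, so r8c5=6.
Step 28. [r4c2∈{2}] r4c2's peers cover all but 2. So r4c2=2.
Step 29. [r2c2∈{5}] r2c2 has the single candidate 5, so r2c2=5.
Step 30. [r2c6∈{8}] nothing but 8 survives at r2c6 ⇒ r2c6=8.
Step 31. [r6c2∈{9}] r6c2's peers cover all but 9. So r6c2=9.
Step 32. [r4c6∈{4}] r4c6's peers cover all but 4. So r4c6=4.
Step 33. [r3c1∈{9}] r3c1 is down to just 9. So r3c1=9.
Step 34. [r6c5∈{5}] r6c5 is down to just 5, so r6c5=5.
Step 35. [r3c7∈{6}] r3c7 is down to just 6 ⇒ r3c7=6.
Step 36. [r4c9∈{7}] only 7 remains possible at r4c9, so r4c9=7.
Step 37. [r3c3∈{8}] r3c3's peers cover all but 8, so r3c3=8.
Step 38. [r8c3∈{2}] r8c3 is down to just 2, so r8c3=2.
Step 39. [r7c4∈{8}] only 8 remains possible at r7c4 ⇒ r7c4=8.

Answer: 2 4 7 6 9 5 3 8 1 / 6 5 3 4 1 8 7 2 9 / 9 1 8 3 7 2 6 5 4 / 3 2 5 9 8 4 1 6 7 / 8 7 6 2 3 1 4 9 5 / 1 9 4 7 5 6 8 3 2 / 5 3 9 8 4 7 2 1 6 / 7 8 2 1 6 9 5 4 3 / 4 6 1 5 2 3 9 7 8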